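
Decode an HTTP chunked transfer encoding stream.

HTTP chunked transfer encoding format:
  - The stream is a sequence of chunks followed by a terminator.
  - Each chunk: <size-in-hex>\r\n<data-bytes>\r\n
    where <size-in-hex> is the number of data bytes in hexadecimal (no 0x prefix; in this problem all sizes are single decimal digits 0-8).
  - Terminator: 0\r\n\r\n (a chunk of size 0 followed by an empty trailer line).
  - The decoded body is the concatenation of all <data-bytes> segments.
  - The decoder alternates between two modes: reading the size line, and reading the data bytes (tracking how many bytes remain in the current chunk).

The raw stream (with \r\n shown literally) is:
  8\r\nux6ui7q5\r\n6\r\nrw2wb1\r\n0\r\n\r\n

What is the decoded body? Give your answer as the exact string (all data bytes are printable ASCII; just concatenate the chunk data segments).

Chunk 1: stream[0..1]='8' size=0x8=8, data at stream[3..11]='ux6ui7q5' -> body[0..8], body so far='ux6ui7q5'
Chunk 2: stream[13..14]='6' size=0x6=6, data at stream[16..22]='rw2wb1' -> body[8..14], body so far='ux6ui7q5rw2wb1'
Chunk 3: stream[24..25]='0' size=0 (terminator). Final body='ux6ui7q5rw2wb1' (14 bytes)

Answer: ux6ui7q5rw2wb1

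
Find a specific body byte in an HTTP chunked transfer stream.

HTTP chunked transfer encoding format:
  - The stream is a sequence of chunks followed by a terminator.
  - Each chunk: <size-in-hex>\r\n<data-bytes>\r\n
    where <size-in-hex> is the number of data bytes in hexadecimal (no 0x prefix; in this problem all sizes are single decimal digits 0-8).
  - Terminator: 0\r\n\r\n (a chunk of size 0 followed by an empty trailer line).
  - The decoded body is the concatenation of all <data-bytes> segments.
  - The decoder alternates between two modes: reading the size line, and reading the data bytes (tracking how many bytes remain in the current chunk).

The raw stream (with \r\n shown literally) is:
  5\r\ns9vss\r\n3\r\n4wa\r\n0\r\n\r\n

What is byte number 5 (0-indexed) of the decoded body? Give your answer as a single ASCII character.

Chunk 1: stream[0..1]='5' size=0x5=5, data at stream[3..8]='s9vss' -> body[0..5], body so far='s9vss'
Chunk 2: stream[10..11]='3' size=0x3=3, data at stream[13..16]='4wa' -> body[5..8], body so far='s9vss4wa'
Chunk 3: stream[18..19]='0' size=0 (terminator). Final body='s9vss4wa' (8 bytes)
Body byte 5 = '4'

Answer: 4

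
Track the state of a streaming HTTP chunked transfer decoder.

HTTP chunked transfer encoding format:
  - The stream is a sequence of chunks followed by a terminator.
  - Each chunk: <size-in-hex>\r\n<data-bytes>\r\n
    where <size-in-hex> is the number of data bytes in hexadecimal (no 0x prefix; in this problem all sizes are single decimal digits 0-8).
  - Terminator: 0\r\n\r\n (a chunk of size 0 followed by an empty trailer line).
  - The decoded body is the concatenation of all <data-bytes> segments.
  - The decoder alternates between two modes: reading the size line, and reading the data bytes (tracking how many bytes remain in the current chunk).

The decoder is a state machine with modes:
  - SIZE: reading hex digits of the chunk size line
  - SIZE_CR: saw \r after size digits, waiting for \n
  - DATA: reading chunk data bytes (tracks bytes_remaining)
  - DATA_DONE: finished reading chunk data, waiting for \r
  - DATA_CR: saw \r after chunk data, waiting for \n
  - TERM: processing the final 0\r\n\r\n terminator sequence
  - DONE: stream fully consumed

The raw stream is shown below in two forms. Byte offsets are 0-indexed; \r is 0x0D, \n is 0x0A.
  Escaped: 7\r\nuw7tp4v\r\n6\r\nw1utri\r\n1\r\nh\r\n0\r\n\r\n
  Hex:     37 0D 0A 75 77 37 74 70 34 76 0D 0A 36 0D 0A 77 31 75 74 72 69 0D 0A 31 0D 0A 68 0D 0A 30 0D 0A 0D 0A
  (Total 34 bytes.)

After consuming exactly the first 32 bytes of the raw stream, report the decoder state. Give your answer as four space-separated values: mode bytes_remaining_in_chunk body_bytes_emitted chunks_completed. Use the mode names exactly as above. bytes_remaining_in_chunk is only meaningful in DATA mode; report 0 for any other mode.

Byte 0 = '7': mode=SIZE remaining=0 emitted=0 chunks_done=0
Byte 1 = 0x0D: mode=SIZE_CR remaining=0 emitted=0 chunks_done=0
Byte 2 = 0x0A: mode=DATA remaining=7 emitted=0 chunks_done=0
Byte 3 = 'u': mode=DATA remaining=6 emitted=1 chunks_done=0
Byte 4 = 'w': mode=DATA remaining=5 emitted=2 chunks_done=0
Byte 5 = '7': mode=DATA remaining=4 emitted=3 chunks_done=0
Byte 6 = 't': mode=DATA remaining=3 emitted=4 chunks_done=0
Byte 7 = 'p': mode=DATA remaining=2 emitted=5 chunks_done=0
Byte 8 = '4': mode=DATA remaining=1 emitted=6 chunks_done=0
Byte 9 = 'v': mode=DATA_DONE remaining=0 emitted=7 chunks_done=0
Byte 10 = 0x0D: mode=DATA_CR remaining=0 emitted=7 chunks_done=0
Byte 11 = 0x0A: mode=SIZE remaining=0 emitted=7 chunks_done=1
Byte 12 = '6': mode=SIZE remaining=0 emitted=7 chunks_done=1
Byte 13 = 0x0D: mode=SIZE_CR remaining=0 emitted=7 chunks_done=1
Byte 14 = 0x0A: mode=DATA remaining=6 emitted=7 chunks_done=1
Byte 15 = 'w': mode=DATA remaining=5 emitted=8 chunks_done=1
Byte 16 = '1': mode=DATA remaining=4 emitted=9 chunks_done=1
Byte 17 = 'u': mode=DATA remaining=3 emitted=10 chunks_done=1
Byte 18 = 't': mode=DATA remaining=2 emitted=11 chunks_done=1
Byte 19 = 'r': mode=DATA remaining=1 emitted=12 chunks_done=1
Byte 20 = 'i': mode=DATA_DONE remaining=0 emitted=13 chunks_done=1
Byte 21 = 0x0D: mode=DATA_CR remaining=0 emitted=13 chunks_done=1
Byte 22 = 0x0A: mode=SIZE remaining=0 emitted=13 chunks_done=2
Byte 23 = '1': mode=SIZE remaining=0 emitted=13 chunks_done=2
Byte 24 = 0x0D: mode=SIZE_CR remaining=0 emitted=13 chunks_done=2
Byte 25 = 0x0A: mode=DATA remaining=1 emitted=13 chunks_done=2
Byte 26 = 'h': mode=DATA_DONE remaining=0 emitted=14 chunks_done=2
Byte 27 = 0x0D: mode=DATA_CR remaining=0 emitted=14 chunks_done=2
Byte 28 = 0x0A: mode=SIZE remaining=0 emitted=14 chunks_done=3
Byte 29 = '0': mode=SIZE remaining=0 emitted=14 chunks_done=3
Byte 30 = 0x0D: mode=SIZE_CR remaining=0 emitted=14 chunks_done=3
Byte 31 = 0x0A: mode=TERM remaining=0 emitted=14 chunks_done=3

Answer: TERM 0 14 3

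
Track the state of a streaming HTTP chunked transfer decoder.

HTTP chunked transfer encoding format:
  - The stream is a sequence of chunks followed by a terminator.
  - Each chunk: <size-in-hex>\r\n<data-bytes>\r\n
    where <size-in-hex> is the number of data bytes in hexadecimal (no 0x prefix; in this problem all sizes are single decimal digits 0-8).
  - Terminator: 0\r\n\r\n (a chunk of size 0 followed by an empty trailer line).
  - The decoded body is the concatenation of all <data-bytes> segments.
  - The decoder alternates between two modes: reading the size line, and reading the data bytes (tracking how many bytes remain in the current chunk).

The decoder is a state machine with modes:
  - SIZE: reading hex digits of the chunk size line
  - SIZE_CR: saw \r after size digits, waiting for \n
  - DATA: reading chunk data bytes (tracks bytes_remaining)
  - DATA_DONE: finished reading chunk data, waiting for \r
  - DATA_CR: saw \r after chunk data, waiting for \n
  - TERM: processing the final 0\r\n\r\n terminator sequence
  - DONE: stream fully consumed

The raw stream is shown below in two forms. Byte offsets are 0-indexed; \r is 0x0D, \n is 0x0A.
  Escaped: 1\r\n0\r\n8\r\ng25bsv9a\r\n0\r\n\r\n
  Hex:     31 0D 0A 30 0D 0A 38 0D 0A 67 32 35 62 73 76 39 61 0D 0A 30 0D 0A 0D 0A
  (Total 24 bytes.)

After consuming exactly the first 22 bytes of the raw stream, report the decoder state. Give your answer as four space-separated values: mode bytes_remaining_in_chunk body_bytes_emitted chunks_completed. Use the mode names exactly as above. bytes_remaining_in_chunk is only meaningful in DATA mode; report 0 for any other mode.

Answer: TERM 0 9 2

Derivation:
Byte 0 = '1': mode=SIZE remaining=0 emitted=0 chunks_done=0
Byte 1 = 0x0D: mode=SIZE_CR remaining=0 emitted=0 chunks_done=0
Byte 2 = 0x0A: mode=DATA remaining=1 emitted=0 chunks_done=0
Byte 3 = '0': mode=DATA_DONE remaining=0 emitted=1 chunks_done=0
Byte 4 = 0x0D: mode=DATA_CR remaining=0 emitted=1 chunks_done=0
Byte 5 = 0x0A: mode=SIZE remaining=0 emitted=1 chunks_done=1
Byte 6 = '8': mode=SIZE remaining=0 emitted=1 chunks_done=1
Byte 7 = 0x0D: mode=SIZE_CR remaining=0 emitted=1 chunks_done=1
Byte 8 = 0x0A: mode=DATA remaining=8 emitted=1 chunks_done=1
Byte 9 = 'g': mode=DATA remaining=7 emitted=2 chunks_done=1
Byte 10 = '2': mode=DATA remaining=6 emitted=3 chunks_done=1
Byte 11 = '5': mode=DATA remaining=5 emitted=4 chunks_done=1
Byte 12 = 'b': mode=DATA remaining=4 emitted=5 chunks_done=1
Byte 13 = 's': mode=DATA remaining=3 emitted=6 chunks_done=1
Byte 14 = 'v': mode=DATA remaining=2 emitted=7 chunks_done=1
Byte 15 = '9': mode=DATA remaining=1 emitted=8 chunks_done=1
Byte 16 = 'a': mode=DATA_DONE remaining=0 emitted=9 chunks_done=1
Byte 17 = 0x0D: mode=DATA_CR remaining=0 emitted=9 chunks_done=1
Byte 18 = 0x0A: mode=SIZE remaining=0 emitted=9 chunks_done=2
Byte 19 = '0': mode=SIZE remaining=0 emitted=9 chunks_done=2
Byte 20 = 0x0D: mode=SIZE_CR remaining=0 emitted=9 chunks_done=2
Byte 21 = 0x0A: mode=TERM remaining=0 emitted=9 chunks_done=2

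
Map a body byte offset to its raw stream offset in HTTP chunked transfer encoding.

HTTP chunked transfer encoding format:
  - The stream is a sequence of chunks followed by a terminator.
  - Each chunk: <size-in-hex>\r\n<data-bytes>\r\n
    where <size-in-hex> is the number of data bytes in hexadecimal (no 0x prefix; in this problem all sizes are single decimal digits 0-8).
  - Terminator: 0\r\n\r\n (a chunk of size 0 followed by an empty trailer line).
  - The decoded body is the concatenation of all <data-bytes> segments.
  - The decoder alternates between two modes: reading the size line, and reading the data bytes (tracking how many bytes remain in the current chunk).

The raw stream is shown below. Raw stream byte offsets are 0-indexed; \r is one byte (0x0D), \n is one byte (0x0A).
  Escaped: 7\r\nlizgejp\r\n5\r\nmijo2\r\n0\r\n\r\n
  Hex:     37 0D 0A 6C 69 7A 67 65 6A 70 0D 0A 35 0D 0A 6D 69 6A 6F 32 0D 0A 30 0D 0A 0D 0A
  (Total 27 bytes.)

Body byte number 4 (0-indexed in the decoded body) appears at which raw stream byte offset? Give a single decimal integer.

Chunk 1: stream[0..1]='7' size=0x7=7, data at stream[3..10]='lizgejp' -> body[0..7], body so far='lizgejp'
Chunk 2: stream[12..13]='5' size=0x5=5, data at stream[15..20]='mijo2' -> body[7..12], body so far='lizgejpmijo2'
Chunk 3: stream[22..23]='0' size=0 (terminator). Final body='lizgejpmijo2' (12 bytes)
Body byte 4 at stream offset 7

Answer: 7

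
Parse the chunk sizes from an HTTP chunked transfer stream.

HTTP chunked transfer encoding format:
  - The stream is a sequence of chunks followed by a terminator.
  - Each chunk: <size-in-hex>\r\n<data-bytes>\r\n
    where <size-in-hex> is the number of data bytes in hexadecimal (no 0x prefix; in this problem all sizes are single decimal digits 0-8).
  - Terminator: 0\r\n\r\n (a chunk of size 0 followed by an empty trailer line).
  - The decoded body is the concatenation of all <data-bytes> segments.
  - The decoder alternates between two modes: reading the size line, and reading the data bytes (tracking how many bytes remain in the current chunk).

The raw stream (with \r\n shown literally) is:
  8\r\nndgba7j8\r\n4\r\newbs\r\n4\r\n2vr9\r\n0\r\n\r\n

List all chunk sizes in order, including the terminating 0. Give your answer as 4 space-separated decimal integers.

Answer: 8 4 4 0

Derivation:
Chunk 1: stream[0..1]='8' size=0x8=8, data at stream[3..11]='ndgba7j8' -> body[0..8], body so far='ndgba7j8'
Chunk 2: stream[13..14]='4' size=0x4=4, data at stream[16..20]='ewbs' -> body[8..12], body so far='ndgba7j8ewbs'
Chunk 3: stream[22..23]='4' size=0x4=4, data at stream[25..29]='2vr9' -> body[12..16], body so far='ndgba7j8ewbs2vr9'
Chunk 4: stream[31..32]='0' size=0 (terminator). Final body='ndgba7j8ewbs2vr9' (16 bytes)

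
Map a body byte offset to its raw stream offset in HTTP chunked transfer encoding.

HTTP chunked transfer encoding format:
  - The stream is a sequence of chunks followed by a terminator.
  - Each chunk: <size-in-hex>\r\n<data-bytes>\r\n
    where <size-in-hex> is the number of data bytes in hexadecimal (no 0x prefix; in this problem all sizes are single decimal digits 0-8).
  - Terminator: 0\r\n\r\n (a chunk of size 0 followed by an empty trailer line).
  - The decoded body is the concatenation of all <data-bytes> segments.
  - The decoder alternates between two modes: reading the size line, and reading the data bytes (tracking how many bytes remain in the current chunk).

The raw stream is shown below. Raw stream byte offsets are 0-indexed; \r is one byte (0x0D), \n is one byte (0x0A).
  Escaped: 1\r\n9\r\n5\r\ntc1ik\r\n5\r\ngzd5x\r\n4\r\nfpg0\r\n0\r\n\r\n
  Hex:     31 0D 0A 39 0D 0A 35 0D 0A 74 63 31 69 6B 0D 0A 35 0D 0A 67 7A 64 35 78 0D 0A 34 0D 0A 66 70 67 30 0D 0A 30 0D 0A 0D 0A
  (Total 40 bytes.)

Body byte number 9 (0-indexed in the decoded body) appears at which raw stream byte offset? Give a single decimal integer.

Chunk 1: stream[0..1]='1' size=0x1=1, data at stream[3..4]='9' -> body[0..1], body so far='9'
Chunk 2: stream[6..7]='5' size=0x5=5, data at stream[9..14]='tc1ik' -> body[1..6], body so far='9tc1ik'
Chunk 3: stream[16..17]='5' size=0x5=5, data at stream[19..24]='gzd5x' -> body[6..11], body so far='9tc1ikgzd5x'
Chunk 4: stream[26..27]='4' size=0x4=4, data at stream[29..33]='fpg0' -> body[11..15], body so far='9tc1ikgzd5xfpg0'
Chunk 5: stream[35..36]='0' size=0 (terminator). Final body='9tc1ikgzd5xfpg0' (15 bytes)
Body byte 9 at stream offset 22

Answer: 22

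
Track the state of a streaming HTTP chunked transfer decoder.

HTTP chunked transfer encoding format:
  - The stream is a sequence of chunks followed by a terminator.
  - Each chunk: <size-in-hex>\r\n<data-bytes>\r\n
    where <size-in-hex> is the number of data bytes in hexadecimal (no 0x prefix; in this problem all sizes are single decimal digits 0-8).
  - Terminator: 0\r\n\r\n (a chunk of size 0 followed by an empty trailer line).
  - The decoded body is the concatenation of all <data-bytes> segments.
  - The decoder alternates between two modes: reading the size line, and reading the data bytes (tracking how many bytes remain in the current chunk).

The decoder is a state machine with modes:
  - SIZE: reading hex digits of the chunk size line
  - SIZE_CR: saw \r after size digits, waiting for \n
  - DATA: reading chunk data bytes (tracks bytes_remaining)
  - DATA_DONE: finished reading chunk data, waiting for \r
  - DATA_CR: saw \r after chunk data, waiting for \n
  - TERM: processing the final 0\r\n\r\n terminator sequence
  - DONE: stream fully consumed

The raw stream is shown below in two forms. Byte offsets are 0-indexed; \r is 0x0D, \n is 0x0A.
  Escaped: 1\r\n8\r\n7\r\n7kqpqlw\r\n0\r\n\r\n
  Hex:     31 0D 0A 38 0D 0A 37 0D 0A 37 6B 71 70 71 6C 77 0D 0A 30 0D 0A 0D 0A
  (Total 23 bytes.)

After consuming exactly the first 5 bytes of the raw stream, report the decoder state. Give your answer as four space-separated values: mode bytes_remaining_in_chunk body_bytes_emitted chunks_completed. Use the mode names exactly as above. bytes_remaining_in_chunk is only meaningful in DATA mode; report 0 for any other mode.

Answer: DATA_CR 0 1 0

Derivation:
Byte 0 = '1': mode=SIZE remaining=0 emitted=0 chunks_done=0
Byte 1 = 0x0D: mode=SIZE_CR remaining=0 emitted=0 chunks_done=0
Byte 2 = 0x0A: mode=DATA remaining=1 emitted=0 chunks_done=0
Byte 3 = '8': mode=DATA_DONE remaining=0 emitted=1 chunks_done=0
Byte 4 = 0x0D: mode=DATA_CR remaining=0 emitted=1 chunks_done=0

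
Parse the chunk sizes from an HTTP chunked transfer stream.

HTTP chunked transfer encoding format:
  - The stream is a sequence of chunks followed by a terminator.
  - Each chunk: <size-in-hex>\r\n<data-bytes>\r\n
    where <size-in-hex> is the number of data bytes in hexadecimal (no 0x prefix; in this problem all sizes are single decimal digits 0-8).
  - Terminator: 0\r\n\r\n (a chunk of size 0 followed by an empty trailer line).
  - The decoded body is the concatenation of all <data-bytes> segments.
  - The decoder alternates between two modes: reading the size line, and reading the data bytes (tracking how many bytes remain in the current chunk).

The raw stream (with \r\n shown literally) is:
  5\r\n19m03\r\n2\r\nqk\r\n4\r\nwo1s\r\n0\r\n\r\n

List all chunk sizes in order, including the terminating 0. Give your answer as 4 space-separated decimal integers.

Chunk 1: stream[0..1]='5' size=0x5=5, data at stream[3..8]='19m03' -> body[0..5], body so far='19m03'
Chunk 2: stream[10..11]='2' size=0x2=2, data at stream[13..15]='qk' -> body[5..7], body so far='19m03qk'
Chunk 3: stream[17..18]='4' size=0x4=4, data at stream[20..24]='wo1s' -> body[7..11], body so far='19m03qkwo1s'
Chunk 4: stream[26..27]='0' size=0 (terminator). Final body='19m03qkwo1s' (11 bytes)

Answer: 5 2 4 0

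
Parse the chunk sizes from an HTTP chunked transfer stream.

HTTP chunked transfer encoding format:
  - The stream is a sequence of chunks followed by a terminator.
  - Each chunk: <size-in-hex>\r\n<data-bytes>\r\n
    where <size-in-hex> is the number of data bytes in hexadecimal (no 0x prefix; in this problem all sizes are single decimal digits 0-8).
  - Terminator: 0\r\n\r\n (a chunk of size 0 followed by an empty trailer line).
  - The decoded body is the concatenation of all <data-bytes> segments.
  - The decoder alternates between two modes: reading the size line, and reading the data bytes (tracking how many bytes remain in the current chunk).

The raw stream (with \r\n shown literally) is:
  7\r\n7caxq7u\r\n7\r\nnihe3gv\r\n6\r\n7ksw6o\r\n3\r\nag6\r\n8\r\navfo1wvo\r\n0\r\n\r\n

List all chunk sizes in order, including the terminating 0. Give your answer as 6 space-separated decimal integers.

Answer: 7 7 6 3 8 0

Derivation:
Chunk 1: stream[0..1]='7' size=0x7=7, data at stream[3..10]='7caxq7u' -> body[0..7], body so far='7caxq7u'
Chunk 2: stream[12..13]='7' size=0x7=7, data at stream[15..22]='nihe3gv' -> body[7..14], body so far='7caxq7unihe3gv'
Chunk 3: stream[24..25]='6' size=0x6=6, data at stream[27..33]='7ksw6o' -> body[14..20], body so far='7caxq7unihe3gv7ksw6o'
Chunk 4: stream[35..36]='3' size=0x3=3, data at stream[38..41]='ag6' -> body[20..23], body so far='7caxq7unihe3gv7ksw6oag6'
Chunk 5: stream[43..44]='8' size=0x8=8, data at stream[46..54]='avfo1wvo' -> body[23..31], body so far='7caxq7unihe3gv7ksw6oag6avfo1wvo'
Chunk 6: stream[56..57]='0' size=0 (terminator). Final body='7caxq7unihe3gv7ksw6oag6avfo1wvo' (31 bytes)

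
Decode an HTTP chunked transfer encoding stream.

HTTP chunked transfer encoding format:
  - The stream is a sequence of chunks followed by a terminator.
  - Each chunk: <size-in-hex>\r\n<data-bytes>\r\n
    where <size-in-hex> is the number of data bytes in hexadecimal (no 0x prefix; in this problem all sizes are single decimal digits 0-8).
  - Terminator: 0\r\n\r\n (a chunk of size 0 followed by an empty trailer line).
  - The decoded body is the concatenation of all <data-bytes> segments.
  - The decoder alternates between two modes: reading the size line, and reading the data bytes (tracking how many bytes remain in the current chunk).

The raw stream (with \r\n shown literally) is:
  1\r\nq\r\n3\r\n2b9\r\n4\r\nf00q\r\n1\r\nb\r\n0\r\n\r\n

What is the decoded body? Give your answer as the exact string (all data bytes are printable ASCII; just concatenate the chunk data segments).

Answer: q2b9f00qb

Derivation:
Chunk 1: stream[0..1]='1' size=0x1=1, data at stream[3..4]='q' -> body[0..1], body so far='q'
Chunk 2: stream[6..7]='3' size=0x3=3, data at stream[9..12]='2b9' -> body[1..4], body so far='q2b9'
Chunk 3: stream[14..15]='4' size=0x4=4, data at stream[17..21]='f00q' -> body[4..8], body so far='q2b9f00q'
Chunk 4: stream[23..24]='1' size=0x1=1, data at stream[26..27]='b' -> body[8..9], body so far='q2b9f00qb'
Chunk 5: stream[29..30]='0' size=0 (terminator). Final body='q2b9f00qb' (9 bytes)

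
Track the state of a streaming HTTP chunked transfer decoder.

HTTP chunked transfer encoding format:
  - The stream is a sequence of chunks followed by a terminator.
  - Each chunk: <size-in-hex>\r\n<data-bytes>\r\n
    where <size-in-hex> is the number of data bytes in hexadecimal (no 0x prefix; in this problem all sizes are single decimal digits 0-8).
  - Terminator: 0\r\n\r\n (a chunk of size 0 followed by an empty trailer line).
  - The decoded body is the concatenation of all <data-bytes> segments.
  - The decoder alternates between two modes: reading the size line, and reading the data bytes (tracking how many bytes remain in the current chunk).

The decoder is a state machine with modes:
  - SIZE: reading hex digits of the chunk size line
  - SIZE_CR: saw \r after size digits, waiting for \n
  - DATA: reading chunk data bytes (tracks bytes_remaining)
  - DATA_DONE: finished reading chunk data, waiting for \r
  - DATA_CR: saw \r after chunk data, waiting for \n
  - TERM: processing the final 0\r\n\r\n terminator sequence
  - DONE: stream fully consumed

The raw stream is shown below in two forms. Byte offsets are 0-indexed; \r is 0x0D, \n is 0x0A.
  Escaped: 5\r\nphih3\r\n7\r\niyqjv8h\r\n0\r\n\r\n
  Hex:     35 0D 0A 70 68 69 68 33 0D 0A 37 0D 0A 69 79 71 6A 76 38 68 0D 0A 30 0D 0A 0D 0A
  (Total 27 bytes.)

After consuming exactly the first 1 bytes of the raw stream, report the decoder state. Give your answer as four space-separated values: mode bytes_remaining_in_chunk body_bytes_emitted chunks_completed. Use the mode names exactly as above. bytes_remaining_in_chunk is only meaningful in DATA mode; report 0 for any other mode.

Answer: SIZE 0 0 0

Derivation:
Byte 0 = '5': mode=SIZE remaining=0 emitted=0 chunks_done=0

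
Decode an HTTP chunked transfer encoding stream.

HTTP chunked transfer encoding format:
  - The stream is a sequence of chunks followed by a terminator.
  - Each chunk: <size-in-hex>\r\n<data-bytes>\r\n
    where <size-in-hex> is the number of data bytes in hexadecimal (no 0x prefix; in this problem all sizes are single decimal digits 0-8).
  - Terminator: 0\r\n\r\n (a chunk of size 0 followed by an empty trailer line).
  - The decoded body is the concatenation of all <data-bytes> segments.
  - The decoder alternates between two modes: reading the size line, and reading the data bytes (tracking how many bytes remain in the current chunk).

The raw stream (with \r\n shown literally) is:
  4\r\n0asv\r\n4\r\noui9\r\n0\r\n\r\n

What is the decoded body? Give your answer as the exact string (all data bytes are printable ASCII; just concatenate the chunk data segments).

Chunk 1: stream[0..1]='4' size=0x4=4, data at stream[3..7]='0asv' -> body[0..4], body so far='0asv'
Chunk 2: stream[9..10]='4' size=0x4=4, data at stream[12..16]='oui9' -> body[4..8], body so far='0asvoui9'
Chunk 3: stream[18..19]='0' size=0 (terminator). Final body='0asvoui9' (8 bytes)

Answer: 0asvoui9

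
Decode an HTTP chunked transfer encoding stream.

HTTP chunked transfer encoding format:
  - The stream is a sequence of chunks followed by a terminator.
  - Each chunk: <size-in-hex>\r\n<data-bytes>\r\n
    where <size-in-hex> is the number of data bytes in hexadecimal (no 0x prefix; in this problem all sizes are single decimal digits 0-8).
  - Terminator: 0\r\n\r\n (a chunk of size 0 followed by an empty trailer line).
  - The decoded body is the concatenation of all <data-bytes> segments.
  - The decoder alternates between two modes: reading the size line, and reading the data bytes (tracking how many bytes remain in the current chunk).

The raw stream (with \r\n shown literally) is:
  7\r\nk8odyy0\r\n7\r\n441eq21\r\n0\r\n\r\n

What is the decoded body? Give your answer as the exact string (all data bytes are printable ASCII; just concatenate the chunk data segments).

Answer: k8odyy0441eq21

Derivation:
Chunk 1: stream[0..1]='7' size=0x7=7, data at stream[3..10]='k8odyy0' -> body[0..7], body so far='k8odyy0'
Chunk 2: stream[12..13]='7' size=0x7=7, data at stream[15..22]='441eq21' -> body[7..14], body so far='k8odyy0441eq21'
Chunk 3: stream[24..25]='0' size=0 (terminator). Final body='k8odyy0441eq21' (14 bytes)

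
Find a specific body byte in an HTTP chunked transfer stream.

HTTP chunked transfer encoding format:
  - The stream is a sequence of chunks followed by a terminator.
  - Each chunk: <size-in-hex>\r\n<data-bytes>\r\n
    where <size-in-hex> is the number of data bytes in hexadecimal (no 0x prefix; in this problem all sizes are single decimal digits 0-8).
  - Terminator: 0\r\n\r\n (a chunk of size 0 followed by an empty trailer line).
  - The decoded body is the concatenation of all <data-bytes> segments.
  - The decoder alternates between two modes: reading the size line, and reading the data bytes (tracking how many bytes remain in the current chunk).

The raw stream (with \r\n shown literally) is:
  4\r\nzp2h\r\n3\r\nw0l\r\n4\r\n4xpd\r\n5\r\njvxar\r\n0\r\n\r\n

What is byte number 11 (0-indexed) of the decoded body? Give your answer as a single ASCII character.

Chunk 1: stream[0..1]='4' size=0x4=4, data at stream[3..7]='zp2h' -> body[0..4], body so far='zp2h'
Chunk 2: stream[9..10]='3' size=0x3=3, data at stream[12..15]='w0l' -> body[4..7], body so far='zp2hw0l'
Chunk 3: stream[17..18]='4' size=0x4=4, data at stream[20..24]='4xpd' -> body[7..11], body so far='zp2hw0l4xpd'
Chunk 4: stream[26..27]='5' size=0x5=5, data at stream[29..34]='jvxar' -> body[11..16], body so far='zp2hw0l4xpdjvxar'
Chunk 5: stream[36..37]='0' size=0 (terminator). Final body='zp2hw0l4xpdjvxar' (16 bytes)
Body byte 11 = 'j'

Answer: j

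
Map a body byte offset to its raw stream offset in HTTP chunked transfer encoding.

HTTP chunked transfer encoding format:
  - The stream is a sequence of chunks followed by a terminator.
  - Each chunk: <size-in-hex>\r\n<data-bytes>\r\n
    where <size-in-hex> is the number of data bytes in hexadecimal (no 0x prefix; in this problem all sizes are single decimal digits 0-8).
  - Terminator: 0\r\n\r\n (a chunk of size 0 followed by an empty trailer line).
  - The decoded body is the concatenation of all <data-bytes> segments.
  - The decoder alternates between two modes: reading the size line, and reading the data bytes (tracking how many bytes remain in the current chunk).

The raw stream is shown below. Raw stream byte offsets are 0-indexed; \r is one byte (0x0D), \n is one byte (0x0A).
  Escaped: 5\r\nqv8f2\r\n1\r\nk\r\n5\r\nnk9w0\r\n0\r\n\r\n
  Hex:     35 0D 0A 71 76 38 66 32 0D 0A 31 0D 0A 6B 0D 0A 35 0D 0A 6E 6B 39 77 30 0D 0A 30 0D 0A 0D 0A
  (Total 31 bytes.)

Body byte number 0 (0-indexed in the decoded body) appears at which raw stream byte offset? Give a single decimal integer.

Answer: 3

Derivation:
Chunk 1: stream[0..1]='5' size=0x5=5, data at stream[3..8]='qv8f2' -> body[0..5], body so far='qv8f2'
Chunk 2: stream[10..11]='1' size=0x1=1, data at stream[13..14]='k' -> body[5..6], body so far='qv8f2k'
Chunk 3: stream[16..17]='5' size=0x5=5, data at stream[19..24]='nk9w0' -> body[6..11], body so far='qv8f2knk9w0'
Chunk 4: stream[26..27]='0' size=0 (terminator). Final body='qv8f2knk9w0' (11 bytes)
Body byte 0 at stream offset 3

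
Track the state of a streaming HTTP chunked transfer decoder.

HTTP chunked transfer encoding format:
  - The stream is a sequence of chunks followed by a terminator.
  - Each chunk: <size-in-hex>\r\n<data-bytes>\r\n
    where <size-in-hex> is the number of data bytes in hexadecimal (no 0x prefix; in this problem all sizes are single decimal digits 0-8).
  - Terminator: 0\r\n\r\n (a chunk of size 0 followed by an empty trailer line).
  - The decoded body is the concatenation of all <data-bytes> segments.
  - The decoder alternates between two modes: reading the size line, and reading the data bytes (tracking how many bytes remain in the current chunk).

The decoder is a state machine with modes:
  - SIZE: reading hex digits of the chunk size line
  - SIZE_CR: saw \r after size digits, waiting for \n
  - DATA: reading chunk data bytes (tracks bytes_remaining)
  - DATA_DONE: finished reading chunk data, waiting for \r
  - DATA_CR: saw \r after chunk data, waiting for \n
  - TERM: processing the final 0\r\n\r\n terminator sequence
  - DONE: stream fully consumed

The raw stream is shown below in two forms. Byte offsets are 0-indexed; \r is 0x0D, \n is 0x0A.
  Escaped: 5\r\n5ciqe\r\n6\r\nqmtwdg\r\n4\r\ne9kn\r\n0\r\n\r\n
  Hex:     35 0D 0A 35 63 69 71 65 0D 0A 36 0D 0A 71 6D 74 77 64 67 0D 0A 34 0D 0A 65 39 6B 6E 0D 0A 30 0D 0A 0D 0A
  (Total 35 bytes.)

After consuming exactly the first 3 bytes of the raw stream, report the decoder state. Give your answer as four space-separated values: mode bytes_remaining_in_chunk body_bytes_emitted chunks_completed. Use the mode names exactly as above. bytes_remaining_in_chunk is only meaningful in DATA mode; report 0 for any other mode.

Answer: DATA 5 0 0

Derivation:
Byte 0 = '5': mode=SIZE remaining=0 emitted=0 chunks_done=0
Byte 1 = 0x0D: mode=SIZE_CR remaining=0 emitted=0 chunks_done=0
Byte 2 = 0x0A: mode=DATA remaining=5 emitted=0 chunks_done=0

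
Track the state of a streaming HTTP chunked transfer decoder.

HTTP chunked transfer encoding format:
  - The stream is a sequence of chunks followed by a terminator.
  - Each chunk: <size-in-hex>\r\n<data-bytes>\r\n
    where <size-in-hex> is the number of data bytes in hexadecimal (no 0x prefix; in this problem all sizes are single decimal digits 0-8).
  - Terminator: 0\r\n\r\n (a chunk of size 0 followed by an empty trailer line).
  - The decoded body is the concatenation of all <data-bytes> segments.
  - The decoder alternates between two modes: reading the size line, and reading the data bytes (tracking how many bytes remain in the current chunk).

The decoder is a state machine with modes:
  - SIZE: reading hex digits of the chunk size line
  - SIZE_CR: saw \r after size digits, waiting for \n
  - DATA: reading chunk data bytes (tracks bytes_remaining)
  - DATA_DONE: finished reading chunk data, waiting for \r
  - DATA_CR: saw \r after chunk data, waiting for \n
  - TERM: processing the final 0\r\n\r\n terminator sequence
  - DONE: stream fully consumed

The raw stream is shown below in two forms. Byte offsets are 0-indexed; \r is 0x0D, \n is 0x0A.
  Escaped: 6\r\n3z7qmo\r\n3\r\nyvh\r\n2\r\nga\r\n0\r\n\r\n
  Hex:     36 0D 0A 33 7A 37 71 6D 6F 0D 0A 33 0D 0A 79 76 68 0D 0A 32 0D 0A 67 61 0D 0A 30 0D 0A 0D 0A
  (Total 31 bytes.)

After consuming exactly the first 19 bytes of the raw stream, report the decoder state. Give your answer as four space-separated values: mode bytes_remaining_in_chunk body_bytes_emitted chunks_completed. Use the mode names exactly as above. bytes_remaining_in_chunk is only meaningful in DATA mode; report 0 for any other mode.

Byte 0 = '6': mode=SIZE remaining=0 emitted=0 chunks_done=0
Byte 1 = 0x0D: mode=SIZE_CR remaining=0 emitted=0 chunks_done=0
Byte 2 = 0x0A: mode=DATA remaining=6 emitted=0 chunks_done=0
Byte 3 = '3': mode=DATA remaining=5 emitted=1 chunks_done=0
Byte 4 = 'z': mode=DATA remaining=4 emitted=2 chunks_done=0
Byte 5 = '7': mode=DATA remaining=3 emitted=3 chunks_done=0
Byte 6 = 'q': mode=DATA remaining=2 emitted=4 chunks_done=0
Byte 7 = 'm': mode=DATA remaining=1 emitted=5 chunks_done=0
Byte 8 = 'o': mode=DATA_DONE remaining=0 emitted=6 chunks_done=0
Byte 9 = 0x0D: mode=DATA_CR remaining=0 emitted=6 chunks_done=0
Byte 10 = 0x0A: mode=SIZE remaining=0 emitted=6 chunks_done=1
Byte 11 = '3': mode=SIZE remaining=0 emitted=6 chunks_done=1
Byte 12 = 0x0D: mode=SIZE_CR remaining=0 emitted=6 chunks_done=1
Byte 13 = 0x0A: mode=DATA remaining=3 emitted=6 chunks_done=1
Byte 14 = 'y': mode=DATA remaining=2 emitted=7 chunks_done=1
Byte 15 = 'v': mode=DATA remaining=1 emitted=8 chunks_done=1
Byte 16 = 'h': mode=DATA_DONE remaining=0 emitted=9 chunks_done=1
Byte 17 = 0x0D: mode=DATA_CR remaining=0 emitted=9 chunks_done=1
Byte 18 = 0x0A: mode=SIZE remaining=0 emitted=9 chunks_done=2

Answer: SIZE 0 9 2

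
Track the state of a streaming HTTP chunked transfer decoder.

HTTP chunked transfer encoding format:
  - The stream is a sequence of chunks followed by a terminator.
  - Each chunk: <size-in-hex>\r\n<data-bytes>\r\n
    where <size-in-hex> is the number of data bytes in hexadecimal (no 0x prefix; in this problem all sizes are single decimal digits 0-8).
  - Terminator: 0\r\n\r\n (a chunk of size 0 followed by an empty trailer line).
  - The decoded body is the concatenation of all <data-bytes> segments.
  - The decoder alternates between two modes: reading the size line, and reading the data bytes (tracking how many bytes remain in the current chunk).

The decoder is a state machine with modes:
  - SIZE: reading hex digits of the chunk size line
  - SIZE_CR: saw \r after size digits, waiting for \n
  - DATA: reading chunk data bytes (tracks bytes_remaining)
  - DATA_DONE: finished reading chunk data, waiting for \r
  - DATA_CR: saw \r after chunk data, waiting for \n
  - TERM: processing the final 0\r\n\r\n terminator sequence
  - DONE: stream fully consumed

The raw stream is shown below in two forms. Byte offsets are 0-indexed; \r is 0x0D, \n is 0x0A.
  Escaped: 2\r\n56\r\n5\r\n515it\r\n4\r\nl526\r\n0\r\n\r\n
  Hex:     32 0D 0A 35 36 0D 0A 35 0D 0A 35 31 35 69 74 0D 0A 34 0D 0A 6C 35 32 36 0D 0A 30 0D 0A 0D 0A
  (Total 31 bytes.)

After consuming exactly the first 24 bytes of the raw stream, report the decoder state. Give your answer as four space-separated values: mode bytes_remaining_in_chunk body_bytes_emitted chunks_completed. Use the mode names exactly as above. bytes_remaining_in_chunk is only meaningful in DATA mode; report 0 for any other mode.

Byte 0 = '2': mode=SIZE remaining=0 emitted=0 chunks_done=0
Byte 1 = 0x0D: mode=SIZE_CR remaining=0 emitted=0 chunks_done=0
Byte 2 = 0x0A: mode=DATA remaining=2 emitted=0 chunks_done=0
Byte 3 = '5': mode=DATA remaining=1 emitted=1 chunks_done=0
Byte 4 = '6': mode=DATA_DONE remaining=0 emitted=2 chunks_done=0
Byte 5 = 0x0D: mode=DATA_CR remaining=0 emitted=2 chunks_done=0
Byte 6 = 0x0A: mode=SIZE remaining=0 emitted=2 chunks_done=1
Byte 7 = '5': mode=SIZE remaining=0 emitted=2 chunks_done=1
Byte 8 = 0x0D: mode=SIZE_CR remaining=0 emitted=2 chunks_done=1
Byte 9 = 0x0A: mode=DATA remaining=5 emitted=2 chunks_done=1
Byte 10 = '5': mode=DATA remaining=4 emitted=3 chunks_done=1
Byte 11 = '1': mode=DATA remaining=3 emitted=4 chunks_done=1
Byte 12 = '5': mode=DATA remaining=2 emitted=5 chunks_done=1
Byte 13 = 'i': mode=DATA remaining=1 emitted=6 chunks_done=1
Byte 14 = 't': mode=DATA_DONE remaining=0 emitted=7 chunks_done=1
Byte 15 = 0x0D: mode=DATA_CR remaining=0 emitted=7 chunks_done=1
Byte 16 = 0x0A: mode=SIZE remaining=0 emitted=7 chunks_done=2
Byte 17 = '4': mode=SIZE remaining=0 emitted=7 chunks_done=2
Byte 18 = 0x0D: mode=SIZE_CR remaining=0 emitted=7 chunks_done=2
Byte 19 = 0x0A: mode=DATA remaining=4 emitted=7 chunks_done=2
Byte 20 = 'l': mode=DATA remaining=3 emitted=8 chunks_done=2
Byte 21 = '5': mode=DATA remaining=2 emitted=9 chunks_done=2
Byte 22 = '2': mode=DATA remaining=1 emitted=10 chunks_done=2
Byte 23 = '6': mode=DATA_DONE remaining=0 emitted=11 chunks_done=2

Answer: DATA_DONE 0 11 2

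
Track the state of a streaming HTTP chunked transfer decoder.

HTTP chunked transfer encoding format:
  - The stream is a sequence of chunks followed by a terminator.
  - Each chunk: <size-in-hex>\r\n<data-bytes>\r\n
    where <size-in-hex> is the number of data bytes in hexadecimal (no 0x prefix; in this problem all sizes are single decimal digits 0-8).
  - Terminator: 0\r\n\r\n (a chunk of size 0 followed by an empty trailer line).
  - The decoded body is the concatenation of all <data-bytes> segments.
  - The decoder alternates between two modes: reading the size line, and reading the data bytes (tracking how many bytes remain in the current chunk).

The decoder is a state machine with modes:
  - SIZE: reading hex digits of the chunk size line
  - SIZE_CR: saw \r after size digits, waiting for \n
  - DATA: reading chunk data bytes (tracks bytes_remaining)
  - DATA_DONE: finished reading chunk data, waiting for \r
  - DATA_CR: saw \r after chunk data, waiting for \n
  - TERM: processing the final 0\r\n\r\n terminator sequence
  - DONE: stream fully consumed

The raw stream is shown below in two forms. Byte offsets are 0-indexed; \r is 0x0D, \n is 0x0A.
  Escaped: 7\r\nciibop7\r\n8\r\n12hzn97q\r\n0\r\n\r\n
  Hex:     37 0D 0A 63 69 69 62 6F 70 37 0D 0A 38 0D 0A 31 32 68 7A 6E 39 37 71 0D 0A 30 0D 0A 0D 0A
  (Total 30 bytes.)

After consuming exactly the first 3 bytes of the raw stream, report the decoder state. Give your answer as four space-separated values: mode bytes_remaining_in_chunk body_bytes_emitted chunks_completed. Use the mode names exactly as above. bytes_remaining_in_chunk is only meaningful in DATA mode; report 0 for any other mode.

Byte 0 = '7': mode=SIZE remaining=0 emitted=0 chunks_done=0
Byte 1 = 0x0D: mode=SIZE_CR remaining=0 emitted=0 chunks_done=0
Byte 2 = 0x0A: mode=DATA remaining=7 emitted=0 chunks_done=0

Answer: DATA 7 0 0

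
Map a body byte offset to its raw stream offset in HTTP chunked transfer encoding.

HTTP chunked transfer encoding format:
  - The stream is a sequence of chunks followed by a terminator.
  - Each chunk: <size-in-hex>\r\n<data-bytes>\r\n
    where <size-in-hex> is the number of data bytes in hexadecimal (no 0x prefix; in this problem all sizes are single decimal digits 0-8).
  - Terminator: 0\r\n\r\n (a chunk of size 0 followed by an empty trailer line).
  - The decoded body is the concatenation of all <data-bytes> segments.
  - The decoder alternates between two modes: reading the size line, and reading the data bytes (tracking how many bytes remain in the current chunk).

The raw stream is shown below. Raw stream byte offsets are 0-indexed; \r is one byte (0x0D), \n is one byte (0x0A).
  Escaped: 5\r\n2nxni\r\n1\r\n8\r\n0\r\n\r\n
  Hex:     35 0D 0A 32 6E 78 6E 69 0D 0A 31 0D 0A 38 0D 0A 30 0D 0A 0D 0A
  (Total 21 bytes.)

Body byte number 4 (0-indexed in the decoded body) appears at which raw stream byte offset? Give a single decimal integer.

Answer: 7

Derivation:
Chunk 1: stream[0..1]='5' size=0x5=5, data at stream[3..8]='2nxni' -> body[0..5], body so far='2nxni'
Chunk 2: stream[10..11]='1' size=0x1=1, data at stream[13..14]='8' -> body[5..6], body so far='2nxni8'
Chunk 3: stream[16..17]='0' size=0 (terminator). Final body='2nxni8' (6 bytes)
Body byte 4 at stream offset 7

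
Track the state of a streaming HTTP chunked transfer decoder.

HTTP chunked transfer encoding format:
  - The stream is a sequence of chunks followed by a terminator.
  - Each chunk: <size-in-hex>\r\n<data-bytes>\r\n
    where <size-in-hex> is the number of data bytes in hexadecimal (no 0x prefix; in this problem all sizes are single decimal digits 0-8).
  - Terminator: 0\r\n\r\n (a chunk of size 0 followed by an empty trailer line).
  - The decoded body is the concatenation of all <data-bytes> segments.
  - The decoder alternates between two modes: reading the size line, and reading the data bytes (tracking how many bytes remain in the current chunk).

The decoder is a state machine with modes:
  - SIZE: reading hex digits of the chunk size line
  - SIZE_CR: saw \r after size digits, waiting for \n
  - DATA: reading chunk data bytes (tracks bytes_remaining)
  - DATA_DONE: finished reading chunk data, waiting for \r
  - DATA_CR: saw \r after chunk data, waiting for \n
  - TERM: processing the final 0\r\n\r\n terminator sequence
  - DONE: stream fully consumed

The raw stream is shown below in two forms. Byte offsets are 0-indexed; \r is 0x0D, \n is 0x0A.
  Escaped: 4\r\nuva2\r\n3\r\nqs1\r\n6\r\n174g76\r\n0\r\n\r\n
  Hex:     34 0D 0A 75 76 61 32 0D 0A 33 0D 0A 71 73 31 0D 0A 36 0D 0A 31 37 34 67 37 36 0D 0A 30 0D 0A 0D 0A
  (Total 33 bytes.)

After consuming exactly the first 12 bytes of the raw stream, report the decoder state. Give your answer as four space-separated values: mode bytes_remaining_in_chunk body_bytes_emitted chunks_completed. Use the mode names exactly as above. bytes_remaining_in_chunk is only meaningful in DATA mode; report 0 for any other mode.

Answer: DATA 3 4 1

Derivation:
Byte 0 = '4': mode=SIZE remaining=0 emitted=0 chunks_done=0
Byte 1 = 0x0D: mode=SIZE_CR remaining=0 emitted=0 chunks_done=0
Byte 2 = 0x0A: mode=DATA remaining=4 emitted=0 chunks_done=0
Byte 3 = 'u': mode=DATA remaining=3 emitted=1 chunks_done=0
Byte 4 = 'v': mode=DATA remaining=2 emitted=2 chunks_done=0
Byte 5 = 'a': mode=DATA remaining=1 emitted=3 chunks_done=0
Byte 6 = '2': mode=DATA_DONE remaining=0 emitted=4 chunks_done=0
Byte 7 = 0x0D: mode=DATA_CR remaining=0 emitted=4 chunks_done=0
Byte 8 = 0x0A: mode=SIZE remaining=0 emitted=4 chunks_done=1
Byte 9 = '3': mode=SIZE remaining=0 emitted=4 chunks_done=1
Byte 10 = 0x0D: mode=SIZE_CR remaining=0 emitted=4 chunks_done=1
Byte 11 = 0x0A: mode=DATA remaining=3 emitted=4 chunks_done=1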